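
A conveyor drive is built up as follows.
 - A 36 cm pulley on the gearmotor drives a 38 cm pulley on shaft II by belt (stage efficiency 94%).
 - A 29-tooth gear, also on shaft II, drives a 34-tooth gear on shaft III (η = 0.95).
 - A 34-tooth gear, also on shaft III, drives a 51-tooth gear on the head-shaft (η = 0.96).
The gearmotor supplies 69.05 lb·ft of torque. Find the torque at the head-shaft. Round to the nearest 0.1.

109.9 lb·ft

belt 38/36 = 1.0556 → τ = 69.05·1.0556·0.94 = 68.513 lb·ft
gear mesh 34/29 = 1.1724 → τ = 68.513·1.1724·0.95 = 76.309 lb·ft
gear mesh 51/34 = 1.5 → τ = 76.309·1.5·0.96 = 109.89 lb·ft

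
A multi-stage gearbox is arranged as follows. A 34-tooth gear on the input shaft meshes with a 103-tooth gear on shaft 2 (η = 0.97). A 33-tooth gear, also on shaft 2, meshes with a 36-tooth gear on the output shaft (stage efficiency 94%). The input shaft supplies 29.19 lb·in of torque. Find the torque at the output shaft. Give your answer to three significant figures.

gear mesh 103/34 = 3.0294 → τ = 29.19·3.0294·0.97 = 85.776 lb·in
gear mesh 36/33 = 1.0909 → τ = 85.776·1.0909·0.94 = 87.959 lb·in

88.0 lb·in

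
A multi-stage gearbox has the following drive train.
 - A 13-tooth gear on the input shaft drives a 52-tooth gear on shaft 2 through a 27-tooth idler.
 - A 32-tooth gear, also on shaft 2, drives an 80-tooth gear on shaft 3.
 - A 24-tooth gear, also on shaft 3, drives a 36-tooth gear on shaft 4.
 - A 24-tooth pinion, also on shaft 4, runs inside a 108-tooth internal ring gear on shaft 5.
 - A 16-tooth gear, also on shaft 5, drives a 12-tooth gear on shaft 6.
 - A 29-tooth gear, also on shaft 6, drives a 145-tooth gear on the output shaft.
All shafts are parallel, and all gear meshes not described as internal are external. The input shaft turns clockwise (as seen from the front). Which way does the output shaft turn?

the input shaft → shaft 2: driver → idler → driven is 2 external meshes, 2 reversals → CW.
shaft 2 → shaft 3: external mesh, 1 reversal → CCW.
shaft 3 → shaft 4: external mesh, 1 reversal → CW.
shaft 4 → shaft 5: internal mesh, same direction → CW.
shaft 5 → shaft 6: external mesh, 1 reversal → CCW.
shaft 6 → the output shaft: external mesh, 1 reversal → CW.
6 reversals in total — an even number — so the output shaft turns the same way as the input shaft.

clockwise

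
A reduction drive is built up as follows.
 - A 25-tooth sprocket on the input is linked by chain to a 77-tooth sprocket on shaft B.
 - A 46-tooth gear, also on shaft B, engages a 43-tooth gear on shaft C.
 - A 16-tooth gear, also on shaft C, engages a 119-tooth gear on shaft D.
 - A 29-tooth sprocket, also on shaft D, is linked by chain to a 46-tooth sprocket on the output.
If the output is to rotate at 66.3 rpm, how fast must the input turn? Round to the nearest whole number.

Overall ratio R = 3.08 × 0.93478 × 7.4375 × 1.5862 = 33.966.
Required input speed = output speed × R = 66.3 × 33.966 = 2252 rpm.

2252 rpm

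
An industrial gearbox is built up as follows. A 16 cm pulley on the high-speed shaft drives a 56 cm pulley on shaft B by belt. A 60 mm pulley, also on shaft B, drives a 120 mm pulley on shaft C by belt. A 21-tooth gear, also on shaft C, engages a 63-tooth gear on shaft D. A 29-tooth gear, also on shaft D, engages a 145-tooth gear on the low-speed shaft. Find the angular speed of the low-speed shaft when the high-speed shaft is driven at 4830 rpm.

46 rpm

Belt: ratio = 56/16 = 3.5, so shaft B turns at 4830 / 3.5 = 1380 rpm.
Belt: ratio = 120/60 = 2, so shaft C turns at 1380 / 2 = 690 rpm.
Gear mesh: ratio = 63/21 = 3, so shaft D turns at 690 / 3 = 230 rpm.
Gear mesh: ratio = 145/29 = 5, so the low-speed shaft turns at 230 / 5 = 46 rpm.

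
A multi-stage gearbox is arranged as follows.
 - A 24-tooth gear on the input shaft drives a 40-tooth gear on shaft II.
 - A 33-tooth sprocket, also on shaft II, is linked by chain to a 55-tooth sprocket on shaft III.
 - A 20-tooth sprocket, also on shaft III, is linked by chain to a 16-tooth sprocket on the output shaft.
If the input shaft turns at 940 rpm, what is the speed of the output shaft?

423 rpm

gear mesh 40/24 = 1.6667 → 940/1.6667 = 564 rpm
chain 55/33 = 1.6667 → 564/1.6667 = 338.4 rpm
chain 16/20 = 0.8 → 338.4/0.8 = 423 rpm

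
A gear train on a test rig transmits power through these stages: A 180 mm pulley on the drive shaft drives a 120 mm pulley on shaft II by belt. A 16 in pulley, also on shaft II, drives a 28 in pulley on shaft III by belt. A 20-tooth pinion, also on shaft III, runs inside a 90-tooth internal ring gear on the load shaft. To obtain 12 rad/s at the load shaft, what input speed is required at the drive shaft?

63 rad/s

Overall ratio R = 0.66667 × 1.75 × 4.5 = 5.25.
Required input speed = output speed × R = 12 × 5.25 = 63 rad/s.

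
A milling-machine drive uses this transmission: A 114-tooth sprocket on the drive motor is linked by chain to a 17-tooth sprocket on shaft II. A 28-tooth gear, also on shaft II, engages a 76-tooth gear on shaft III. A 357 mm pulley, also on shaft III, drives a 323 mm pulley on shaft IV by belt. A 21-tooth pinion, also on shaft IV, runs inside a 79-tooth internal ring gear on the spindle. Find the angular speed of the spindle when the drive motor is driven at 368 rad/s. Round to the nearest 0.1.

chain 17/114 = 0.14912 → 368/0.14912 = 2467.8 rad/s
gear mesh 76/28 = 2.7143 → 2467.8/2.7143 = 909.18 rad/s
belt 323/357 = 0.90476 → 909.18/0.90476 = 1004.9 rad/s
internal gear 79/21 = 3.7619 → 1004.9/3.7619 = 267.12 rad/s

267.1 rad/s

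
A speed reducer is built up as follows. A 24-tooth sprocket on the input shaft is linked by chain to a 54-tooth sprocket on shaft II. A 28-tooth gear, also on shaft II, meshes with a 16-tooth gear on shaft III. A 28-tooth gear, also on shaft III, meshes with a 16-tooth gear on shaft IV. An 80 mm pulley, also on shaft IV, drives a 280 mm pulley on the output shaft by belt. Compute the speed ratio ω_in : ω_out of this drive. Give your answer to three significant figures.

Each stage contributes driven/driver: chain 54/24 = 2.25, gear mesh 16/28 = 0.57143, gear mesh 16/28 = 0.57143, belt 280/80 = 3.5.
Overall: 2.25 × 0.57143 × 0.57143 × 3.5 = 2.5714.

2.57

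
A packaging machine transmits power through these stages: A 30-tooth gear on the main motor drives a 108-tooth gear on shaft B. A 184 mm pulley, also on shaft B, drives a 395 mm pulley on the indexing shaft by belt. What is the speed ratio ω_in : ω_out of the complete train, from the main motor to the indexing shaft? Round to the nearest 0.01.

7.73

Each stage contributes driven/driver: gear mesh 108/30 = 3.6, belt 395/184 = 2.1467.
Overall: 3.6 × 2.1467 = 7.7283.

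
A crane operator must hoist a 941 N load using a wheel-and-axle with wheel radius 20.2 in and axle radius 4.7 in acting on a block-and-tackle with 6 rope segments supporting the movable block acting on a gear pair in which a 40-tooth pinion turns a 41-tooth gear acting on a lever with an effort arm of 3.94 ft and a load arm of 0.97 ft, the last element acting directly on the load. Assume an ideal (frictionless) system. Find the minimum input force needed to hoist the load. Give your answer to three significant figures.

8.76 N

Wheel-and-axle MA = R/r = 20.2/4.7 = 4.2979.
Block-and-tackle MA = number of supporting rope parts = 6.
Gear pair MA = 41/40 = 1.025.
Lever MA = effort arm / load arm = 3.94/0.97 = 4.0619.
Combined ideal MA = 4.2979 × 6 × 1.025 × 4.0619 = 107.36.
Effort = load / MA = 941 / 107.36 = 8.7647 N.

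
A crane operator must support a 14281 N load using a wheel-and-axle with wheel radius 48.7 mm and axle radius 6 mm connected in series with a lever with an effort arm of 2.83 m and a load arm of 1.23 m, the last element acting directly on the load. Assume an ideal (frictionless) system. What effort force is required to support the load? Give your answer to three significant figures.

765 N

Wheel-and-axle MA = R/r = 48.7/6 = 8.1167.
Lever MA = effort arm / load arm = 2.83/1.23 = 2.3008.
Combined ideal MA = 8.1167 × 2.3008 = 18.675.
Effort = load / MA = 14281 / 18.675 = 764.71 N.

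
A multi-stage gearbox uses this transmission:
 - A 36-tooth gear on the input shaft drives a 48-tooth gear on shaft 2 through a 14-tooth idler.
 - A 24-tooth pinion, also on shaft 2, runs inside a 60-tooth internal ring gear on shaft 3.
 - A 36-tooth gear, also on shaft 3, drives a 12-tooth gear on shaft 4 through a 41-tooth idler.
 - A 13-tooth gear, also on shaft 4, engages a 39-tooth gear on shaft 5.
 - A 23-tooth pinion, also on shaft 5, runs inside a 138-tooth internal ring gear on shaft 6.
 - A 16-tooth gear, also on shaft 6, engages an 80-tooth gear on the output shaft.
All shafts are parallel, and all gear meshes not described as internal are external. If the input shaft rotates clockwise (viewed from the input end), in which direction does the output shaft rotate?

the input shaft → shaft 2: driver → idler → driven is 2 external meshes, 2 reversals → CW.
shaft 2 → shaft 3: internal mesh, same direction → CW.
shaft 3 → shaft 4: driver → idler → driven is 2 external meshes, 2 reversals → CW.
shaft 4 → shaft 5: external mesh, 1 reversal → CCW.
shaft 5 → shaft 6: internal mesh, same direction → CCW.
shaft 6 → the output shaft: external mesh, 1 reversal → CW.
6 reversals in total — an even number — so the output shaft turns the same way as the input shaft.

clockwise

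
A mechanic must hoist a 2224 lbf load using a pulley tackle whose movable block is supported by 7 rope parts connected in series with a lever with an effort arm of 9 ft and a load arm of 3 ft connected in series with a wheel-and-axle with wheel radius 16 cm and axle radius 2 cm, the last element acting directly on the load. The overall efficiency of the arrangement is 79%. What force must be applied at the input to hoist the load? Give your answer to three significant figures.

16.8 lbf

Block-and-tackle MA = number of supporting rope parts = 7.
Lever MA = effort arm / load arm = 9/3 = 3.
Wheel-and-axle MA = R/r = 16/2 = 8.
Combined ideal MA = 7 × 3 × 8 = 168.
Actual MA = 168 × 0.79 = 132.72.
Effort = load / actual MA = 2224 / 132.72 = 16.757 lbf.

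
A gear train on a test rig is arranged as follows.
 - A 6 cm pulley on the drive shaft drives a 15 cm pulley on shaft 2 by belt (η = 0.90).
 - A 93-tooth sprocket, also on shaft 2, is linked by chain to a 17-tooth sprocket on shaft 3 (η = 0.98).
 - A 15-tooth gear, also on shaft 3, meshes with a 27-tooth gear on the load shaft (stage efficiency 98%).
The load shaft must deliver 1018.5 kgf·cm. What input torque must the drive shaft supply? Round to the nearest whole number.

1432 kgf·cm

Overall ratio R = 2.5 × 0.1828 × 1.8 = 0.82258; overall efficiency η = 0.90 × 0.98 × 0.98 = 0.8644.
Input torque = output torque / (R × η) = 1018.5 / (0.82258 × 0.8644) = 1432.5 kgf·cm.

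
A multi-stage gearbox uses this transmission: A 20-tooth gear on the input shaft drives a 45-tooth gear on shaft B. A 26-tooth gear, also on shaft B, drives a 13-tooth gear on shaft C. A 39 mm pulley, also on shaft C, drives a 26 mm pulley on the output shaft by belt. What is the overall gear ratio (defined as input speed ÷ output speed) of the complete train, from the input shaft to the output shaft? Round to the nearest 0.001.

0.750

Each stage contributes driven/driver: gear mesh 45/20 = 2.25, gear mesh 13/26 = 0.5, belt 26/39 = 0.66667.
Overall: 2.25 × 0.5 × 0.66667 = 0.75.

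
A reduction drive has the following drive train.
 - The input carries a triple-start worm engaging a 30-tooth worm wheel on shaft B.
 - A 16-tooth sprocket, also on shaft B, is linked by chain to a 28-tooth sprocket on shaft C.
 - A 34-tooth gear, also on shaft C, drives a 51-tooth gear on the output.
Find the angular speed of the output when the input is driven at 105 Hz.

4 Hz

the input → shaft B (worm, 30/3): 105 ÷ 10 = 10.5 Hz
shaft B → shaft C (chain, 28/16): 10.5 ÷ 1.75 = 6 Hz
shaft C → the output (gear mesh, 51/34): 6 ÷ 1.5 = 4 Hz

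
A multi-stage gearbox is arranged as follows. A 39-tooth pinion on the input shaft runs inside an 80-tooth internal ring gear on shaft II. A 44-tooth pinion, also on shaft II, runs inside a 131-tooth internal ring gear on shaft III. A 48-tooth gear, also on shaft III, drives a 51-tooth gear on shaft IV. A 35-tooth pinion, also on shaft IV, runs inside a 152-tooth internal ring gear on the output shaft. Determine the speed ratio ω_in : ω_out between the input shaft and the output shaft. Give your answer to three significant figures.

Each stage contributes driven/driver: internal gear 80/39 = 2.0513, internal gear 131/44 = 2.9773, gear mesh 51/48 = 1.0625, internal gear 152/35 = 4.3429.
Overall: 2.0513 × 2.9773 × 1.0625 × 4.3429 = 28.18.

28.2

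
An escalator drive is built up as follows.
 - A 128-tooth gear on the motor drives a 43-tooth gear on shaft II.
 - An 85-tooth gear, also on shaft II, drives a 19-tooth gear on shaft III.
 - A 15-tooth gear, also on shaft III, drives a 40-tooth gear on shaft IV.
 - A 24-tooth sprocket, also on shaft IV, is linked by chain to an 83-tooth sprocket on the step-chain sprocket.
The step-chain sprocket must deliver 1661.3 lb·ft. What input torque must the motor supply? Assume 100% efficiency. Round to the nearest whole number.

2399 lb·ft

Overall ratio R = 0.33594 × 0.22353 × 2.6667 × 3.4583 = 0.69251.
Input torque = output torque / R = 1661.3 / 0.69251 = 2398.9 lb·ft.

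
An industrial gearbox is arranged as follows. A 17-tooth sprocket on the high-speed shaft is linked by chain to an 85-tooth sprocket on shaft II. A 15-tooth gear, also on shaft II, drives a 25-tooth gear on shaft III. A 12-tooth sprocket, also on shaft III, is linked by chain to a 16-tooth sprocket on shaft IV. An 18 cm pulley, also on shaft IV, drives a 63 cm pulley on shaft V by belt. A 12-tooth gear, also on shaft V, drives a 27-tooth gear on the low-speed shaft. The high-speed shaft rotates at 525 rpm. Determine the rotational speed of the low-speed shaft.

6 rpm

Chain: ratio = 85/17 = 5, so shaft II turns at 525 / 5 = 105 rpm.
Gear mesh: ratio = 25/15 = 1.6667, so shaft III turns at 105 / 1.6667 = 63 rpm.
Chain: ratio = 16/12 = 1.3333, so shaft IV turns at 63 / 1.3333 = 47.25 rpm.
Belt: ratio = 63/18 = 3.5, so shaft V turns at 47.25 / 3.5 = 13.5 rpm.
Gear mesh: ratio = 27/12 = 2.25, so the low-speed shaft turns at 13.5 / 2.25 = 6 rpm.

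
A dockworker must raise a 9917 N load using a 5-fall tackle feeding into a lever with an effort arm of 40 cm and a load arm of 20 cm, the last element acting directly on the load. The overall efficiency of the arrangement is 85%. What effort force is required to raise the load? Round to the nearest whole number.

Block-and-tackle MA = number of supporting rope parts = 5.
Lever MA = effort arm / load arm = 40/20 = 2.
Combined ideal MA = 5 × 2 = 10.
Actual MA = 10 × 0.85 = 8.5.
Effort = load / actual MA = 9917 / 8.5 = 1166.7 N.

1167 N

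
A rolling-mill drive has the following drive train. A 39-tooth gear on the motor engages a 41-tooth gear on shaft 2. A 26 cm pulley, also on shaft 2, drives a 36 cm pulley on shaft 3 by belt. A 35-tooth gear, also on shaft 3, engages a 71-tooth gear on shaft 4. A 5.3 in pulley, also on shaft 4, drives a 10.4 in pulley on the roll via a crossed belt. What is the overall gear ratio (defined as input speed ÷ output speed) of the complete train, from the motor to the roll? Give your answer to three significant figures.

5.79

Each stage contributes driven/driver: gear mesh 41/39 = 1.0513, belt 36/26 = 1.3846, gear mesh 71/35 = 2.0286, belt 10.4/5.3 = 1.9623.
Overall: 1.0513 × 1.3846 × 2.0286 × 1.9623 = 5.7942.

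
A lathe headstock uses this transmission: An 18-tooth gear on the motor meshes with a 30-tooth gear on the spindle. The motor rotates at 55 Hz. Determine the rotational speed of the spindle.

33 Hz

gear mesh 30/18 = 1.6667 → 55/1.6667 = 33 Hz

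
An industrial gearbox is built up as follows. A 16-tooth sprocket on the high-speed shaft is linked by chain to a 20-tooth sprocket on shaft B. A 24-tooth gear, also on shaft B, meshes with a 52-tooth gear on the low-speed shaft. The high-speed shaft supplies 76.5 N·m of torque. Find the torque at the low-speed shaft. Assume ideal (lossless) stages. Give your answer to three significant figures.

chain 20/16 = 1.25 → τ = 76.5·1.25 = 95.625 N·m
gear mesh 52/24 = 2.1667 → τ = 95.625·2.1667 = 207.19 N·m

207 N·m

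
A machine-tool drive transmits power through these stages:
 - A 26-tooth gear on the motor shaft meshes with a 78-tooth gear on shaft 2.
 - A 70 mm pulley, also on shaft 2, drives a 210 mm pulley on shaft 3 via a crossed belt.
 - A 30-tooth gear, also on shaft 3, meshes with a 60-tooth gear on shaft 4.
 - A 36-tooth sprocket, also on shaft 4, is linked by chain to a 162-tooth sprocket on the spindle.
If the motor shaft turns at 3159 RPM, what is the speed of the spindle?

Gear mesh: ratio = 78/26 = 3, so shaft 2 turns at 3159 / 3 = 1053 RPM.
Belt: ratio = 210/70 = 3, so shaft 3 turns at 1053 / 3 = 351 RPM.
Gear mesh: ratio = 60/30 = 2, so shaft 4 turns at 351 / 2 = 175.5 RPM.
Chain: ratio = 162/36 = 4.5, so the spindle turns at 175.5 / 4.5 = 39 RPM.

39 RPM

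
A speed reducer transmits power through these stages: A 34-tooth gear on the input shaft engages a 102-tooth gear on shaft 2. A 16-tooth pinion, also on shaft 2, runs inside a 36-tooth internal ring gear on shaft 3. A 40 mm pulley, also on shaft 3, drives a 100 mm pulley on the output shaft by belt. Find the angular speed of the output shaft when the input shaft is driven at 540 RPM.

gear mesh 102/34 = 3 → 540/3 = 180 RPM
internal gear 36/16 = 2.25 → 180/2.25 = 80 RPM
belt 100/40 = 2.5 → 80/2.5 = 32 RPM

32 RPM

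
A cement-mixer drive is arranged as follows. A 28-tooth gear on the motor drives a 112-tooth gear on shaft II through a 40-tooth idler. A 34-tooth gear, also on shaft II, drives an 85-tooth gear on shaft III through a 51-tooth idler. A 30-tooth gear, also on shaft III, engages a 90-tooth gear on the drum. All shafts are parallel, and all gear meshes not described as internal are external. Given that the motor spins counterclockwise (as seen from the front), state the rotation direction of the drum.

clockwise

the motor → shaft II: driver → idler → driven is 2 external meshes, 2 reversals → CCW.
shaft II → shaft III: driver → idler → driven is 2 external meshes, 2 reversals → CCW.
shaft III → the drum: external mesh, 1 reversal → CW.
5 reversals in total — an odd number — so the drum turns opposite to the motor.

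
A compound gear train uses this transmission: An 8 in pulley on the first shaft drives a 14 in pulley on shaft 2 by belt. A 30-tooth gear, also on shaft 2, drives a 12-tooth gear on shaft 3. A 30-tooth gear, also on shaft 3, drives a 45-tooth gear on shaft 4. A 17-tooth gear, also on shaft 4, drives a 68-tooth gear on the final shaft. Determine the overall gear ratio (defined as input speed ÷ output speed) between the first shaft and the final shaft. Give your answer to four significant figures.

Each stage contributes driven/driver: belt 14/8 = 1.75, gear mesh 12/30 = 0.4, gear mesh 45/30 = 1.5, gear mesh 68/17 = 4.
Overall: 1.75 × 0.4 × 1.5 × 4 = 4.2.

4.200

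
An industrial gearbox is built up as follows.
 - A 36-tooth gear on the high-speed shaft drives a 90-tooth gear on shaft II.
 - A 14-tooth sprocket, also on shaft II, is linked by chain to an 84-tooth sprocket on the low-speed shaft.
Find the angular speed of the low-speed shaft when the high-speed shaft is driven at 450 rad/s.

30 rad/s

the high-speed shaft → shaft II (gear mesh, 90/36): 450 ÷ 2.5 = 180 rad/s
shaft II → the low-speed shaft (chain, 84/14): 180 ÷ 6 = 30 rad/s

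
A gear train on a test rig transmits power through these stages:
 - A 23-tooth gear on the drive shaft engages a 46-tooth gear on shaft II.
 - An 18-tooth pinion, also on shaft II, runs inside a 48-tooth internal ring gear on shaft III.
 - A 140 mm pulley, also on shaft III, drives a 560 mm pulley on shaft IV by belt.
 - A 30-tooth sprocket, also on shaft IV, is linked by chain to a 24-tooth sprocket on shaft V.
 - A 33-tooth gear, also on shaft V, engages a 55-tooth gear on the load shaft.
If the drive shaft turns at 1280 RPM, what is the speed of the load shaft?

45 RPM

Gear mesh: ratio = 46/23 = 2, so shaft II turns at 1280 / 2 = 640 RPM.
Internal gear: ratio = 48/18 = 2.6667, so shaft III turns at 640 / 2.6667 = 240 RPM.
Belt: ratio = 560/140 = 4, so shaft IV turns at 240 / 4 = 60 RPM.
Chain: ratio = 24/30 = 0.8, so shaft V turns at 60 / 0.8 = 75 RPM.
Gear mesh: ratio = 55/33 = 1.6667, so the load shaft turns at 75 / 1.6667 = 45 RPM.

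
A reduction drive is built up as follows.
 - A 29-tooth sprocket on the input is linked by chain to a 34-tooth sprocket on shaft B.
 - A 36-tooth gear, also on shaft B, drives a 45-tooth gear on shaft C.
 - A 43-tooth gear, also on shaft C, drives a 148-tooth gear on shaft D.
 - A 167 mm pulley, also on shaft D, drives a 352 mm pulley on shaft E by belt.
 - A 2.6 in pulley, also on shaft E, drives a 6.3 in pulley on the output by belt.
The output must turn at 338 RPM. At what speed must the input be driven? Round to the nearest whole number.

Overall ratio R = 1.1724 × 1.25 × 3.4419 × 2.1078 × 2.4231 = 25.762.
Required input speed = output speed × R = 338 × 25.762 = 8707.5 RPM.

8708 RPM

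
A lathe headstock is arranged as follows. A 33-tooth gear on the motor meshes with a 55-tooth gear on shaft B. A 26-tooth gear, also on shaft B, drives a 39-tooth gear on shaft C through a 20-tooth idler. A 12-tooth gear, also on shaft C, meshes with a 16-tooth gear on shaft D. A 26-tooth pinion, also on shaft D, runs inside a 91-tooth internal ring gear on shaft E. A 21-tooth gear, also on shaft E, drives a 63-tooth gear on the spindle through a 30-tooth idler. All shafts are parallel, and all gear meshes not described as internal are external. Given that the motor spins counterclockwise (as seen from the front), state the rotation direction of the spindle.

counterclockwise

the motor → shaft B: external mesh, 1 reversal → CW.
shaft B → shaft C: driver → idler → driven is 2 external meshes, 2 reversals → CW.
shaft C → shaft D: external mesh, 1 reversal → CCW.
shaft D → shaft E: internal mesh, same direction → CCW.
shaft E → the spindle: driver → idler → driven is 2 external meshes, 2 reversals → CCW.
6 reversals in total — an even number — so the spindle turns the same way as the motor.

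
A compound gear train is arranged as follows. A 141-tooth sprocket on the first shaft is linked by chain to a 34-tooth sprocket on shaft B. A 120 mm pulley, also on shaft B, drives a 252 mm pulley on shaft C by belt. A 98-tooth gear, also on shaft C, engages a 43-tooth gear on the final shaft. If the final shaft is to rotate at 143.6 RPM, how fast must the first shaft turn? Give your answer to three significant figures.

Overall ratio R = 0.24113 × 2.1 × 0.43878 = 0.22219.
Required input speed = output speed × R = 143.6 × 0.22219 = 31.906 RPM.

31.9 RPM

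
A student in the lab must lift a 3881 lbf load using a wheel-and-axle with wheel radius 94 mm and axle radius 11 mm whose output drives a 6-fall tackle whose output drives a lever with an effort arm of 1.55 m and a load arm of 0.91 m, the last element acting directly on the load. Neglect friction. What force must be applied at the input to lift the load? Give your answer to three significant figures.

44.4 lbf

Wheel-and-axle MA = R/r = 94/11 = 8.5455.
Block-and-tackle MA = number of supporting rope parts = 6.
Lever MA = effort arm / load arm = 1.55/0.91 = 1.7033.
Combined ideal MA = 8.5455 × 6 × 1.7033 = 87.333.
Effort = load / MA = 3881 / 87.333 = 44.439 lbf.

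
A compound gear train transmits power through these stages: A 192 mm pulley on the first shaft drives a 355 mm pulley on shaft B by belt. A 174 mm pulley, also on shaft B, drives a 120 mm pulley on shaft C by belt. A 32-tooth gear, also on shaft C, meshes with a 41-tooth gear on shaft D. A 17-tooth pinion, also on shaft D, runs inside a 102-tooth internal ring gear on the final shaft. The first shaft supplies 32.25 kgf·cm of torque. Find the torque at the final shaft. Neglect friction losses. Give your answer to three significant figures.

belt 355/192 = 1.849 → τ = 32.25·1.849 = 59.629 kgf·cm
belt 120/174 = 0.68966 → τ = 59.629·0.68966 = 41.123 kgf·cm
gear mesh 41/32 = 1.2812 → τ = 41.123·1.2812 = 52.689 kgf·cm
internal gear 102/17 = 6 → τ = 52.689·6 = 316.14 kgf·cm

316 kgf·cm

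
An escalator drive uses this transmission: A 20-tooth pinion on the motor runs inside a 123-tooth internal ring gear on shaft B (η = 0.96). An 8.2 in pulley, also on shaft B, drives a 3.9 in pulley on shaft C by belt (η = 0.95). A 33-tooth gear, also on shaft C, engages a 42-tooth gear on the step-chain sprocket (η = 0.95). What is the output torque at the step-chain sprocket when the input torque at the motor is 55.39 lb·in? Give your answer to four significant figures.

Internal gear: ratio = 123/20 = 6.15; torque at shaft B = 55.39 × 6.15 × 0.96 = 327.02 lb·in.
Belt: ratio = 3.9/8.2 = 0.47561; torque at shaft C = 327.02 × 0.47561 × 0.95 = 147.76 lb·in.
Gear mesh: ratio = 42/33 = 1.2727; torque at the step-chain sprocket = 147.76 × 1.2727 × 0.95 = 178.65 lb·in.

178.7 lb·in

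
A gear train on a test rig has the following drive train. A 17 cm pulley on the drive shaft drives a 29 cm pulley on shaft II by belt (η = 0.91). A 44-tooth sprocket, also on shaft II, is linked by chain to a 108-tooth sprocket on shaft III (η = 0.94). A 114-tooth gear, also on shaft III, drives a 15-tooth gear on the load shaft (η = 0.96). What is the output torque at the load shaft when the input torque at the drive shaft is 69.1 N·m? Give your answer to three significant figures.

31.3 N·m

After the belt (29/17): 69.1 × 1.7059 × 0.91 = 107.27 N·m
After the chain (108/44): 107.27 × 2.4545 × 0.94 = 247.5 N·m
After the gear mesh (15/114): 247.5 × 0.13158 × 0.96 = 31.263 N·m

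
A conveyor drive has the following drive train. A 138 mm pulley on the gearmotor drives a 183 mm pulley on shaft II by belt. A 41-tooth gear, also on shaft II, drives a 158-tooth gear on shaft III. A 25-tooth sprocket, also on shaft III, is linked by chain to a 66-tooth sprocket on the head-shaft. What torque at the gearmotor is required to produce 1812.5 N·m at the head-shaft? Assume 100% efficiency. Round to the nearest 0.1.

Overall ratio R = 1.3261 × 3.8537 × 2.64 = 13.491.
Input torque = output torque / R = 1812.5 / 13.491 = 134.35 N·m.

134.3 N·m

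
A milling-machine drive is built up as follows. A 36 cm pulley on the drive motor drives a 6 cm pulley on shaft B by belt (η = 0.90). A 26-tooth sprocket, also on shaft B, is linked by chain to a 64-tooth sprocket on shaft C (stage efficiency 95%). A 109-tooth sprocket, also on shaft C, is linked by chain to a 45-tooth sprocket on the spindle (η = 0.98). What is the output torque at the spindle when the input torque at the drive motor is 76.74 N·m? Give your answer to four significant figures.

10.89 N·m

After the belt (6/36): 76.74 × 0.16667 × 0.90 = 11.511 N·m
After the chain (64/26): 11.511 × 2.4615 × 0.95 = 26.918 N·m
After the chain (45/109): 26.918 × 0.41284 × 0.98 = 10.891 N·m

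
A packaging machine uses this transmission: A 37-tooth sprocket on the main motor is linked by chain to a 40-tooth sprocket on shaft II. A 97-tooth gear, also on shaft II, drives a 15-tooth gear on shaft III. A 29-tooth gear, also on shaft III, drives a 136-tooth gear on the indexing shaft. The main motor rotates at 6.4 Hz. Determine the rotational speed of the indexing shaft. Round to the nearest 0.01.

Chain: ratio = 40/37 = 1.0811, so shaft II turns at 6.4 / 1.0811 = 5.92 Hz.
Gear mesh: ratio = 15/97 = 0.15464, so shaft III turns at 5.92 / 0.15464 = 38.283 Hz.
Gear mesh: ratio = 136/29 = 4.6897, so the indexing shaft turns at 38.283 / 4.6897 = 8.1632 Hz.

8.16 Hz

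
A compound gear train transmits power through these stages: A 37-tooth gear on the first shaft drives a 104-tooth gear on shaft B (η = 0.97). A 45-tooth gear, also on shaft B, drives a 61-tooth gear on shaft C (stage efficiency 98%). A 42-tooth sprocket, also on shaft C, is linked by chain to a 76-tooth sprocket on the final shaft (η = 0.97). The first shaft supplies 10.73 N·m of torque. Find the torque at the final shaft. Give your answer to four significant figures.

68.22 N·m

After the gear mesh (104/37): 10.73 × 2.8108 × 0.97 = 29.255 N·m
After the gear mesh (61/45): 29.255 × 1.3556 × 0.98 = 38.864 N·m
After the chain (76/42): 38.864 × 1.8095 × 0.97 = 68.215 N·m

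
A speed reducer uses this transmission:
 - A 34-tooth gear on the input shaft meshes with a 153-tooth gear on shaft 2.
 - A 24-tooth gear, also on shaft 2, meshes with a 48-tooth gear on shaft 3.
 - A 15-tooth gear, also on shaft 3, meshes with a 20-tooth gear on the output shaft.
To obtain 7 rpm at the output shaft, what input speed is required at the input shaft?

Overall ratio R = 4.5 × 2 × 1.3333 = 12.
Required input speed = output speed × R = 7 × 12 = 84 rpm.

84 rpm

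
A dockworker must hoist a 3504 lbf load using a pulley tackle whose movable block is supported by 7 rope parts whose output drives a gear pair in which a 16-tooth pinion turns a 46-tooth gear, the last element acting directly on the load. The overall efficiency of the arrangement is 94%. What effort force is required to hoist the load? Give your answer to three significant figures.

Block-and-tackle MA = number of supporting rope parts = 7.
Gear pair MA = 46/16 = 2.875.
Combined ideal MA = 7 × 2.875 = 20.125.
Actual MA = 20.125 × 0.94 = 18.918.
Effort = load / actual MA = 3504 / 18.918 = 185.23 lbf.

185 lbf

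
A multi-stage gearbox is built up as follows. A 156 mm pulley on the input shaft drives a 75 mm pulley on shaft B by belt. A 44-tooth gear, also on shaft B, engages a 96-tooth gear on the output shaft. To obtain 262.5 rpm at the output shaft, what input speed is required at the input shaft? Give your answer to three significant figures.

275 rpm

Overall ratio R = 0.48077 × 2.1818 = 1.049.
Required input speed = output speed × R = 262.5 × 1.049 = 275.35 rpm.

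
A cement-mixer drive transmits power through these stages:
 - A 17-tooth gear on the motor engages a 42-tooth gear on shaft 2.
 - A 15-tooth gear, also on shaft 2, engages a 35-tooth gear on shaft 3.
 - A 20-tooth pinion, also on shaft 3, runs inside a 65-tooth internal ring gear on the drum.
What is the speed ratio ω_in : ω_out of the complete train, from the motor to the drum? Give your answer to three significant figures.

18.7

Each stage contributes driven/driver: gear mesh 42/17 = 2.4706, gear mesh 35/15 = 2.3333, internal gear 65/20 = 3.25.
Overall: 2.4706 × 2.3333 × 3.25 = 18.735.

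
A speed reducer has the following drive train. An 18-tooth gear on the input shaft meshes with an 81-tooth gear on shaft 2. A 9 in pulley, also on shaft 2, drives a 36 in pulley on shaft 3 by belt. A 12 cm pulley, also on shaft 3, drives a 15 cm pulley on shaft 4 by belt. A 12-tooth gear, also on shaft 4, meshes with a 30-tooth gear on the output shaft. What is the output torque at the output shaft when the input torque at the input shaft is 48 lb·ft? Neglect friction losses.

Gear mesh: ratio = 81/18 = 4.5; torque at shaft 2 = 48 × 4.5 = 216 lb·ft.
Belt: ratio = 36/9 = 4; torque at shaft 3 = 216 × 4 = 864 lb·ft.
Belt: ratio = 15/12 = 1.25; torque at shaft 4 = 864 × 1.25 = 1080 lb·ft.
Gear mesh: ratio = 30/12 = 2.5; torque at the output shaft = 1080 × 2.5 = 2700 lb·ft.

2700 lb·ft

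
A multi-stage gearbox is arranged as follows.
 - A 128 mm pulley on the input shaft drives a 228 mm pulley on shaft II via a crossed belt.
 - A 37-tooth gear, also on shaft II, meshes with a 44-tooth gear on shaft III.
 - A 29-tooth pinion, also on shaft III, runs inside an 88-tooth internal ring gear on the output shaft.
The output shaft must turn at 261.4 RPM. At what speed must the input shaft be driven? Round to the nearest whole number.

1680 RPM

Overall ratio R = 1.7812 × 1.1892 × 3.0345 = 6.4278.
Required input speed = output speed × R = 261.4 × 6.4278 = 1680.2 RPM.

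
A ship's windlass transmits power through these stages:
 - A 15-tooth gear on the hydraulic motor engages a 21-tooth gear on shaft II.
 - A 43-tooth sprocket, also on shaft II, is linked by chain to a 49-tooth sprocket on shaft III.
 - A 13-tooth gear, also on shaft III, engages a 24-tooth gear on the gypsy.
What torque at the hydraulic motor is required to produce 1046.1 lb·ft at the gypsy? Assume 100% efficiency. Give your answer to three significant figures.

355 lb·ft

Overall ratio R = 1.4 × 1.1395 × 1.8462 = 2.9453.
Input torque = output torque / R = 1046.1 / 2.9453 = 355.18 lb·ft.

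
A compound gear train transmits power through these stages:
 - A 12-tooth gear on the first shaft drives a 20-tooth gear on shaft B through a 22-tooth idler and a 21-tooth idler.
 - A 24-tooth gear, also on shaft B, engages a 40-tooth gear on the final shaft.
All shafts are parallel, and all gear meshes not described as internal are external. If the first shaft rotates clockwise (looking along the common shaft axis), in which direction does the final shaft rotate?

clockwise

the first shaft → shaft B: driver → idler → idler → driven is 3 external meshes, 3 reversals → CCW.
shaft B → the final shaft: external mesh, 1 reversal → CW.
4 reversals in total — an even number — so the final shaft turns the same way as the first shaft.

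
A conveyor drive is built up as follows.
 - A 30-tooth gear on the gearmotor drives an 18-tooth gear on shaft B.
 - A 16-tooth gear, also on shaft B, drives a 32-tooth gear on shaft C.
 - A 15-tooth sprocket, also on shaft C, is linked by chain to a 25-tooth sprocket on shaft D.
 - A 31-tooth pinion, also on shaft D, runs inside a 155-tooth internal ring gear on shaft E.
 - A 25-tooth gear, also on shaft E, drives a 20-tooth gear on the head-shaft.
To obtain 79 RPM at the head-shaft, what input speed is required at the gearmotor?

Overall ratio R = 0.6 × 2 × 1.6667 × 5 × 0.8 = 8.
Required input speed = output speed × R = 79 × 8 = 632 RPM.

632 RPM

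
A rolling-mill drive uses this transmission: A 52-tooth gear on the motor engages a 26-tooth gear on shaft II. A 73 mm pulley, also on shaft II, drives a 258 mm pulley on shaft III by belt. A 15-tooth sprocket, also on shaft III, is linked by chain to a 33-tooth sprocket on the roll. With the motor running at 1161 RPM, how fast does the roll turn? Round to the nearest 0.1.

298.6 RPM

the motor → shaft II (gear mesh, 26/52): 1161 ÷ 0.5 = 2322 RPM
shaft II → shaft III (belt, 258/73): 2322 ÷ 3.5342 = 657 RPM
shaft III → the roll (chain, 33/15): 657 ÷ 2.2 = 298.64 RPM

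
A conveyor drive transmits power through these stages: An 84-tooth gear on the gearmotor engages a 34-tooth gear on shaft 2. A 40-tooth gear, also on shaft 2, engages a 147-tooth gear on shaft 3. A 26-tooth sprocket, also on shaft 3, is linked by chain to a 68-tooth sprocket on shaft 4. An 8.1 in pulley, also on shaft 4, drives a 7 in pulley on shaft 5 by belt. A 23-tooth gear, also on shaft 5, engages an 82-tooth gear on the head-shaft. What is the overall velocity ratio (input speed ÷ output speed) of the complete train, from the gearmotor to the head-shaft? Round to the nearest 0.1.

Each stage contributes driven/driver: gear mesh 34/84 = 0.40476, gear mesh 147/40 = 3.675, chain 68/26 = 2.6154, belt 7/8.1 = 0.8642, gear mesh 82/23 = 3.5652.
Overall: 0.40476 × 3.675 × 2.6154 × 0.8642 × 3.5652 = 11.986.

12.0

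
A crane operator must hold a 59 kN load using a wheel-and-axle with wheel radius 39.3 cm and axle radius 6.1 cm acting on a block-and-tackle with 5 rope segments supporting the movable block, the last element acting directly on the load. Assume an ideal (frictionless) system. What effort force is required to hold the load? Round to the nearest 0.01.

Wheel-and-axle MA = R/r = 39.3/6.1 = 6.4426.
Block-and-tackle MA = number of supporting rope parts = 5.
Combined ideal MA = 6.4426 × 5 = 32.213.
Effort = load / MA = 59 / 32.213 = 1.8316 kN.

1.83 kN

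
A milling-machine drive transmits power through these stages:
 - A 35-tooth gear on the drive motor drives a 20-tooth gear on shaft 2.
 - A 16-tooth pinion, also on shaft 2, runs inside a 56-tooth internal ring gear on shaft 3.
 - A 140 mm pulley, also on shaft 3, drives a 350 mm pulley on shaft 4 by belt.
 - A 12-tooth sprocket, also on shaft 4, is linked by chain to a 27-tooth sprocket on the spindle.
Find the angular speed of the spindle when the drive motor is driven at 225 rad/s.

gear mesh 20/35 = 0.57143 → 225/0.57143 = 393.75 rad/s
internal gear 56/16 = 3.5 → 393.75/3.5 = 112.5 rad/s
belt 350/140 = 2.5 → 112.5/2.5 = 45 rad/s
chain 27/12 = 2.25 → 45/2.25 = 20 rad/s

20 rad/s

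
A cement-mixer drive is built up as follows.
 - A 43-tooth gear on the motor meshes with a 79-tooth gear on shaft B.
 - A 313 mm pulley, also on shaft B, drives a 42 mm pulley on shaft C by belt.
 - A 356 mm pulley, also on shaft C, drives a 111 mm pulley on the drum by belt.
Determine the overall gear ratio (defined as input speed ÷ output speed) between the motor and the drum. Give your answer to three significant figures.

Each stage contributes driven/driver: gear mesh 79/43 = 1.8372, belt 42/313 = 0.13419, belt 111/356 = 0.3118.
Overall: 1.8372 × 0.13419 × 0.3118 = 0.076866.

0.0769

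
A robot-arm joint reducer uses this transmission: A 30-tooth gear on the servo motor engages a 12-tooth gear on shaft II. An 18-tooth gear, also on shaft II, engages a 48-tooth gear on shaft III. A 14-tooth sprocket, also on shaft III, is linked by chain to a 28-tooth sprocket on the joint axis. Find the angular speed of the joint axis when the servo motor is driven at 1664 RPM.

the servo motor → shaft II (gear mesh, 12/30): 1664 ÷ 0.4 = 4160 RPM
shaft II → shaft III (gear mesh, 48/18): 4160 ÷ 2.6667 = 1560 RPM
shaft III → the joint axis (chain, 28/14): 1560 ÷ 2 = 780 RPM

780 RPM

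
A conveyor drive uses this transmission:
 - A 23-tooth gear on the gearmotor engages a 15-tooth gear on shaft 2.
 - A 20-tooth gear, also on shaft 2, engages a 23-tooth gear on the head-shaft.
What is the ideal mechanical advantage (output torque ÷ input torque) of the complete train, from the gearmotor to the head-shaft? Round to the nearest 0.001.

0.750

Each stage contributes driven/driver: gear mesh 15/23 = 0.65217, gear mesh 23/20 = 1.15.
Overall: 0.65217 × 1.15 = 0.75.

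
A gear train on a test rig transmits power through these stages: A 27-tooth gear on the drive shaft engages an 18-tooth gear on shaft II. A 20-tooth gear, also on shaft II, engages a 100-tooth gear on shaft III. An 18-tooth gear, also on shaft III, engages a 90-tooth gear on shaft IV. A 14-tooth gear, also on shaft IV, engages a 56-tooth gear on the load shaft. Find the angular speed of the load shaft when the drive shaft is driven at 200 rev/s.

3 rev/s

Gear mesh: ratio = 18/27 = 0.66667, so shaft II turns at 200 / 0.66667 = 300 rev/s.
Gear mesh: ratio = 100/20 = 5, so shaft III turns at 300 / 5 = 60 rev/s.
Gear mesh: ratio = 90/18 = 5, so shaft IV turns at 60 / 5 = 12 rev/s.
Gear mesh: ratio = 56/14 = 4, so the load shaft turns at 12 / 4 = 3 rev/s.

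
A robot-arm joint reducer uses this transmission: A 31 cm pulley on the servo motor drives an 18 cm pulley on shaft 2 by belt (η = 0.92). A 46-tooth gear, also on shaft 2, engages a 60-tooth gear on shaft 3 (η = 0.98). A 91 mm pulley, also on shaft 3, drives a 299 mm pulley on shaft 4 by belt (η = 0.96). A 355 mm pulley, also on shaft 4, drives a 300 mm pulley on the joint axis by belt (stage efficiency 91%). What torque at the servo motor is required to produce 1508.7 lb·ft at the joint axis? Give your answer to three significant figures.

Overall ratio R = 0.58065 × 1.3043 × 3.2857 × 0.84507 = 2.1029; overall efficiency η = 0.92 × 0.98 × 0.96 × 0.91 = 0.7876.
Input torque = output torque / (R × η) = 1508.7 / (2.1029 × 0.7876) = 910.86 lb·ft.

911 lb·ft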